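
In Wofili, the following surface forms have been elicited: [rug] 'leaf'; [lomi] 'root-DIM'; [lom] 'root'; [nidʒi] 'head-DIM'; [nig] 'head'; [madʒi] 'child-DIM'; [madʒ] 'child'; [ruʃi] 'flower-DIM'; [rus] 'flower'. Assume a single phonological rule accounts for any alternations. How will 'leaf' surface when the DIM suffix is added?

In [nidʒi] and [nig] the final segment of 'head' alternates: [dʒ] ~ [g].
If /dʒ/ were underlying and a rule turned it into [g] in isolation, 'child' would also alternate; but it has [dʒ] in both [madʒi] and [madʒ].
Therefore /g/ is basic and [dʒ] is derived by palatalization before a front vowel (/g/ and /s/ become palato-alveolar [dʒ] and [ʃ] before a front vowel).
The one attested form of 'leaf', [rug], shows underlying /rug/. Applying the same rule before a front vowel gives [rudʒi].

[rudʒi]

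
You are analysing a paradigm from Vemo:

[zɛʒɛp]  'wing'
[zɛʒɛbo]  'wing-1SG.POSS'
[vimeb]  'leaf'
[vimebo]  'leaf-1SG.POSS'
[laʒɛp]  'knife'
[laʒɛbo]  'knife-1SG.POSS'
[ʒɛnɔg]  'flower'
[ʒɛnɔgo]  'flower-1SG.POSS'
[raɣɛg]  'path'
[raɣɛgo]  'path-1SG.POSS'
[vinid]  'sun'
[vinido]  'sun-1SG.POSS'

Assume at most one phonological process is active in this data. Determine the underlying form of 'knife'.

The root 'knife' surfaces as [laʒɛp] and [laʒɛbo], with a stem-final [p] ~ [b] alternation.
But 'leaf' keeps [b] in both environments ([vimeb], [vimebo]), so there is no rule changing /b/ to [p] in isolation.
The alternation reflects intervocalic voicing: voiceless stops become voiced between vowels. /p/ is underlying.

/laʒɛp/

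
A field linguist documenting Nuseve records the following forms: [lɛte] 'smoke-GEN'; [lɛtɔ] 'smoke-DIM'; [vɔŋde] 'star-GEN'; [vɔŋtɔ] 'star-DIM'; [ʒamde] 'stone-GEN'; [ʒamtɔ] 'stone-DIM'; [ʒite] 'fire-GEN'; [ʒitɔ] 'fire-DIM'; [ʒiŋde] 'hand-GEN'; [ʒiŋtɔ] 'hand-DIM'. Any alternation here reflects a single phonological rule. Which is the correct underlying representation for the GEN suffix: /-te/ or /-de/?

/-de/

The GEN morpheme has two allomorphs, [-de] and [-te].
By contrast the DIM suffix keeps its initial [t] throughout — that segment must be underlying.
The GEN suffix is therefore /-de/ underlyingly, with post-vocalic devoicing: voiced stops become voiceless after a vowel.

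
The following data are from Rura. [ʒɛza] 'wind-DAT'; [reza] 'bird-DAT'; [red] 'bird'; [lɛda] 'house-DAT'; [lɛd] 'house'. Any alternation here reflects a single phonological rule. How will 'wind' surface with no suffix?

[ʒɛd]

The stem for 'bird' ends in [z] in [reza] but [d] in [red].
The stem 'house' ([lɛda], [lɛd]) shows [d] unchanged in both environments, so [d] cannot be basic with [z] derived before the DAT suffix.
Therefore /z/ is basic and [d] is derived by word-final hardening (voiced fricatives become stops word-finally).
The one attested form of 'wind', [ʒɛza], shows underlying /ʒɛz/. Applying the same rule word-finally gives [ʒɛd].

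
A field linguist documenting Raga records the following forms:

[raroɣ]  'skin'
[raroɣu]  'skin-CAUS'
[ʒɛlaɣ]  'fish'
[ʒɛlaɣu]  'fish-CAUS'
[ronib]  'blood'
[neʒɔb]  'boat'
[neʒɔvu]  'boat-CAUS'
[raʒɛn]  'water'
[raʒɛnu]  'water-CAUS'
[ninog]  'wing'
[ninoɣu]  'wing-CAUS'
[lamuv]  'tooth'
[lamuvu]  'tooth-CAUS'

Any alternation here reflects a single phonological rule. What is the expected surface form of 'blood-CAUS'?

The root 'boat' surfaces as [neʒɔb] and [neʒɔvu], with a stem-final [b] ~ [v] alternation.
Compare 'tooth', with invariant [v] in [lamuv] and [lamuvu]: an analysis with underlying /v/ and a rule producing [b] in isolation would wrongly predict alternation here too.
The alternation reflects intervocalic spirantization: voiced stops become fricatives between vowels. /b/ is underlying.
The one attested form of 'blood', [ronib], shows underlying /ronib/. Applying the same rule between vowels gives [ronivu].

[ronivu]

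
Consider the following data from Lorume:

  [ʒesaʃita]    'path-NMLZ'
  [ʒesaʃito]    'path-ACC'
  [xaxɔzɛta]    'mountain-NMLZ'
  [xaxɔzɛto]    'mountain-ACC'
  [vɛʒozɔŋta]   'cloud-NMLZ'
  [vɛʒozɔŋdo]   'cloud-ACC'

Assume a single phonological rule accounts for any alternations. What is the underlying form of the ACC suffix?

The ACC suffix surfaces as [-do] and [-to], depending on the final segment of the stem.
By contrast the NMLZ suffix keeps its initial [t] throughout — that segment must be underlying.
So the underlying form is /-do/, and voiced stops become voiceless after a vowel.

/-do/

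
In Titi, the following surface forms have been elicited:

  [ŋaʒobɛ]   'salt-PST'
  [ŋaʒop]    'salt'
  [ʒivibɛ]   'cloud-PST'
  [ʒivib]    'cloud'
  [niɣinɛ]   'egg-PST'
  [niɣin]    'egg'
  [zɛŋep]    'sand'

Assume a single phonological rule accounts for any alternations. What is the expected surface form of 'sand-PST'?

'salt' shows [b] ~ [p] at the end of the stem ([ŋaʒobɛ] vs [ŋaʒop]).
The stem 'cloud' ([ʒivibɛ], [ʒivib]) shows [b] unchanged in both environments, so [b] cannot be basic with [p] derived in isolation.
So /p/ is underlying, and a rule of intervocalic voicing — voiceless stops become voiced between vowels — gives [b].
The one attested form of 'sand', [zɛŋep], shows underlying /zɛŋep/. Applying the same rule between vowels gives [zɛŋebɛ].

[zɛŋebɛ]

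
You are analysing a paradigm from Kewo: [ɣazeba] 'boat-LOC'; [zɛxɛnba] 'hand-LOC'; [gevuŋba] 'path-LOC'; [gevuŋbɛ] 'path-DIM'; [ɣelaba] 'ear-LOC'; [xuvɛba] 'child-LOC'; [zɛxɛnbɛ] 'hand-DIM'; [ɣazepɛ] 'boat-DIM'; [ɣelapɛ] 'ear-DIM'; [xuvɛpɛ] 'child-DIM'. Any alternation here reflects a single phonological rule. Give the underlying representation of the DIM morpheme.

/-pɛ/

The DIM morpheme has two allomorphs, [-bɛ] and [-pɛ].
The LOC suffix, which begins with [b], is invariant after every stem; so [b] is not altered by any rule here.
The DIM suffix is therefore /-pɛ/ underlyingly, with post-nasal voicing: voiceless stops become voiced after a nasal.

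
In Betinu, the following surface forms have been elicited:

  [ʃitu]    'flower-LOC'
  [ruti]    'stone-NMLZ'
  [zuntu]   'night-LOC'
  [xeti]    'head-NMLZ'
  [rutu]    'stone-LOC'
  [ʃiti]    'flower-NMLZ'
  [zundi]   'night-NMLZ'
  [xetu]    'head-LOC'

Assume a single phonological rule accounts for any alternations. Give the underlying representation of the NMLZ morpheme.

The NMLZ suffix surfaces as [-di] and [-ti], depending on the final segment of the stem.
The LOC suffix, which begins with [t], is invariant after every stem; so [t] is not altered by any rule here.
So the underlying form is /-di/, and voiced stops become voiceless after a vowel.

/-di/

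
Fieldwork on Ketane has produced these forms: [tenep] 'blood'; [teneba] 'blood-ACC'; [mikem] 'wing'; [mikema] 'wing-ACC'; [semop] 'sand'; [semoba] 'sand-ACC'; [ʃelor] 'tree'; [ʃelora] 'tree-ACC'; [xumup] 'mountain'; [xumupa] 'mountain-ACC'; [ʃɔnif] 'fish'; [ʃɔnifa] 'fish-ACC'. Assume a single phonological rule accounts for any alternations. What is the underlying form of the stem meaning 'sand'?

The stem for 'sand' ends in [p] in [semop] but [b] in [semoba].
The stem 'mountain' ([xumup], [xumupa]) shows [p] unchanged in both environments, so [p] cannot be basic with [b] derived before the ACC suffix.
So /b/ is underlying, and a rule of word-final obstruent devoicing — voiced obstruents become voiceless word-finally — gives [p].

/semob/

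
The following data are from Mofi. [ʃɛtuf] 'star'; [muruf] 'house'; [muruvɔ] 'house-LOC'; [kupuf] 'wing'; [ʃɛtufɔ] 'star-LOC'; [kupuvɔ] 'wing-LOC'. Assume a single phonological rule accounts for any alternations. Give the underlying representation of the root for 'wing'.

The root 'wing' surfaces as [kupuf] and [kupuvɔ], with a stem-final [f] ~ [v] alternation.
Compare 'star', with invariant [f] in [ʃɛtuf] and [ʃɛtufɔ]: an analysis with underlying /f/ and a rule producing [v] before the LOC suffix would wrongly predict alternation here too.
So /v/ is underlying, and a rule of word-final obstruent devoicing — voiced obstruents become voiceless word-finally — gives [f].

/kupuv/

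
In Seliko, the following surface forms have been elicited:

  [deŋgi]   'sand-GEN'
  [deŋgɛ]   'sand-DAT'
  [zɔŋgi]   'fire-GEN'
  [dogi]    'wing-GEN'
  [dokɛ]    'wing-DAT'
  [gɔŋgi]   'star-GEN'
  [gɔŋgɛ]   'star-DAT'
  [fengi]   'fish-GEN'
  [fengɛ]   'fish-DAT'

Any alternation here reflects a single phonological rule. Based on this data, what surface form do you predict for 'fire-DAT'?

The DAT morpheme has two allomorphs, [-gɛ] and [-kɛ].
The GEN suffix, which begins with [g], is invariant after every stem; so [g] is not altered by any rule here.
So the underlying form is /-kɛ/, and voiceless stops become voiced after a nasal.
After 'fire', which ends in a nasal, the suffix surfaces as [-gɛ], giving [zɔŋgɛ].

[zɔŋgɛ]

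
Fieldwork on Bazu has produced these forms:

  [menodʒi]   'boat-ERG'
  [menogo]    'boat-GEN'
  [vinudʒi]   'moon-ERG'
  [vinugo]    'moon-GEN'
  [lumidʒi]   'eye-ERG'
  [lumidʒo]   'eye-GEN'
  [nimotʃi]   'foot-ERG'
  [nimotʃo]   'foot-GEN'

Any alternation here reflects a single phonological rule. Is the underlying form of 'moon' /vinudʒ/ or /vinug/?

The root 'moon' surfaces as [vinudʒi] and [vinugo], with a stem-final [dʒ] ~ [g] alternation.
But 'eye' keeps [dʒ] in both environments ([lumidʒi], [lumidʒo]), so there is no rule changing /dʒ/ to [g] before the GEN suffix.
So /g/ is underlying, and a rule of palatalization before a front vowel — /g/ becomes palato-alveolar [dʒ] before a front vowel — gives [dʒ].

/vinug/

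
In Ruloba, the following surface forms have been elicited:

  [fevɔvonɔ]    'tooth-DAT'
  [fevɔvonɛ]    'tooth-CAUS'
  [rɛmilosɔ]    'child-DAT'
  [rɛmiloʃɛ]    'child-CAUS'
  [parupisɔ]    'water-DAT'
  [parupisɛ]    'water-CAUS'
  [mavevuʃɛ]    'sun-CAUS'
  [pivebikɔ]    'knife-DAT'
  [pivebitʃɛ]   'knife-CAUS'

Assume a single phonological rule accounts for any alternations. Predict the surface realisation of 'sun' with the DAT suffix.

The root 'child' surfaces as [rɛmilosɔ] and [rɛmiloʃɛ], with a stem-final [s] ~ [ʃ] alternation.
But 'water' keeps [s] in both environments ([parupisɔ], [parupisɛ]), so there is no rule changing /s/ to [ʃ] before the CAUS suffix.
Therefore /ʃ/ is basic and [s] is derived by depalatalization (palato-alveolar /tʃ/ and /ʃ/ become [k] and [s] when no front vowel follows).
The one attested form of 'sun', [mavevuʃɛ], shows underlying /mavevuʃ/. Applying the same rule when no front vowel follows gives [mavevusɔ].

[mavevusɔ]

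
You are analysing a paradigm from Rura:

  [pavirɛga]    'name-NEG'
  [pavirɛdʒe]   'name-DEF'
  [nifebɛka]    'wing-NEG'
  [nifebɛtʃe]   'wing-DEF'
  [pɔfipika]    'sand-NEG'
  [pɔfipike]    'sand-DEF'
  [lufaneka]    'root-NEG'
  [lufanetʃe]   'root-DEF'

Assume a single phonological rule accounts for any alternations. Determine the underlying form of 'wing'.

'wing' shows [k] ~ [tʃ] at the end of the stem ([nifebɛka] vs [nifebɛtʃe]).
Compare 'sand', with invariant [k] in [pɔfipika] and [pɔfipike]: an analysis with underlying /k/ and a rule producing [tʃ] before the DEF suffix would wrongly predict alternation here too.
Therefore /tʃ/ is basic and [k] is derived by depalatalization (palato-alveolar /tʃ/ and /dʒ/ become [k] and [g] when no front vowel follows).

/nifebɛtʃ/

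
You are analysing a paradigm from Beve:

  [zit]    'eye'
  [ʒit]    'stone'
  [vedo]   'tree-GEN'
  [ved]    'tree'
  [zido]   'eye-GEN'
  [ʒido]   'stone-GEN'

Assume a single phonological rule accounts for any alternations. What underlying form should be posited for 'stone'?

The root 'stone' surfaces as [ʒit] and [ʒido], with a stem-final [t] ~ [d] alternation.
But 'tree' keeps [d] in both environments ([ved], [vedo]), so there is no rule changing /d/ to [t] in isolation.
The underlying segment must be /t/; voiceless stops become voiced between vowels, yielding [d] there.
The underlying form of 'stone' is therefore /ʒit/.

/ʒit/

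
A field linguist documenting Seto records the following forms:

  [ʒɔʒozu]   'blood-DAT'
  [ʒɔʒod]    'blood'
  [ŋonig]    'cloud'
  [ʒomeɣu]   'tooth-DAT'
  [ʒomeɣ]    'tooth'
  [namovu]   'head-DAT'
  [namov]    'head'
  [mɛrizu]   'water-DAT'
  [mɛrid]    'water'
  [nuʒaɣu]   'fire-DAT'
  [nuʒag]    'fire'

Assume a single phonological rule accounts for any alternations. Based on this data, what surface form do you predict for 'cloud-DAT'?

The stem for 'fire' ends in [ɣ] in [nuʒaɣu] but [g] in [nuʒag].
The stem 'tooth' ([ʒomeɣu], [ʒomeɣ]) shows [ɣ] unchanged in both environments, so [ɣ] cannot be basic with [g] derived in isolation.
The alternation reflects intervocalic spirantization: voiced stops become fricatives between vowels. /g/ is underlying.
From [ŋonig] the stem 'cloud' is /ŋonig/; between vowels this yields [ŋoniɣu].

[ŋoniɣu]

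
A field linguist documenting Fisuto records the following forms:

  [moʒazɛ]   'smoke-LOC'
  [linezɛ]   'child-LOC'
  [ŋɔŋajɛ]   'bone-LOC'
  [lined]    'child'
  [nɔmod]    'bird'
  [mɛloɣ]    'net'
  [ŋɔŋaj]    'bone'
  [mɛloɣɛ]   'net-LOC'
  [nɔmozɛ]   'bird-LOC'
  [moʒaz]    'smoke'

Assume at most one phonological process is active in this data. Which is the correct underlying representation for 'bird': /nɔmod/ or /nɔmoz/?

/nɔmod/

'bird' shows [z] ~ [d] at the end of the stem ([nɔmozɛ] vs [nɔmod]).
Compare 'smoke', with invariant [z] in [moʒazɛ] and [moʒaz]: an analysis with underlying /z/ and a rule producing [d] in isolation would wrongly predict alternation here too.
Therefore /d/ is basic and [z] is derived by intervocalic spirantization (voiced stops become fricatives between vowels).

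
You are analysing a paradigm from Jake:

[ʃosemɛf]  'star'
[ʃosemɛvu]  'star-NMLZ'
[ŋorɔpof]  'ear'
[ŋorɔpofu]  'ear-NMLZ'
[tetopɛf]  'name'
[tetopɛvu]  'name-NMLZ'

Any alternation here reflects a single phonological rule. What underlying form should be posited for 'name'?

/tetopɛv/

The stem for 'name' ends in [f] in [tetopɛf] but [v] in [tetopɛvu].
If /f/ were underlying and a rule turned it into [v] before the NMLZ suffix, 'ear' would also alternate; but it has [f] in both [ŋorɔpof] and [ŋorɔpofu].
So /v/ is underlying, and a rule of word-final obstruent devoicing — voiced obstruents become voiceless word-finally — gives [f].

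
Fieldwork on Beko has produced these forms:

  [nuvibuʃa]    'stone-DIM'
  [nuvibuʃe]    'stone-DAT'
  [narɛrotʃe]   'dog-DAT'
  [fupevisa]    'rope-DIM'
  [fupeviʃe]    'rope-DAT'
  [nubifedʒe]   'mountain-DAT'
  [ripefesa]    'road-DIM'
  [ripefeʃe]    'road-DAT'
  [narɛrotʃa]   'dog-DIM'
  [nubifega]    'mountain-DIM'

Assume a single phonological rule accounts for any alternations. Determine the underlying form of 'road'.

/ripefes/

In [ripefeʃe] and [ripefesa] the final segment of 'road' alternates: [ʃ] ~ [s].
The stem 'stone' ([nuvibuʃe], [nuvibuʃa]) shows [ʃ] unchanged in both environments, so [ʃ] cannot be basic with [s] derived before the DIM suffix.
The underlying segment must be /s/; /g/ and /s/ become palato-alveolar [dʒ] and [ʃ] before a front vowel, yielding [ʃ] there.
Hence 'road' is /ripefes/ underlyingly.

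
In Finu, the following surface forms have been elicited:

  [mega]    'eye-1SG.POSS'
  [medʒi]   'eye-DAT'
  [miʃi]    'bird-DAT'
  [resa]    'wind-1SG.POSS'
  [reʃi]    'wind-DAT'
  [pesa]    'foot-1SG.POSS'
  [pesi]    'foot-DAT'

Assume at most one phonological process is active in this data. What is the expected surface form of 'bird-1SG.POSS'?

The root 'wind' surfaces as [resa] and [reʃi], with a stem-final [s] ~ [ʃ] alternation.
Compare 'foot', with invariant [s] in [pesa] and [pesi]: an analysis with underlying /s/ and a rule producing [ʃ] before the DAT suffix would wrongly predict alternation here too.
The underlying segment must be /ʃ/; palato-alveolar /dʒ/ and /ʃ/ become [g] and [s] when no front vowel follows, yielding [s] there.
The one attested form of 'bird', [miʃi], shows underlying /miʃ/. Applying the same rule when no front vowel follows gives [misa].

[misa]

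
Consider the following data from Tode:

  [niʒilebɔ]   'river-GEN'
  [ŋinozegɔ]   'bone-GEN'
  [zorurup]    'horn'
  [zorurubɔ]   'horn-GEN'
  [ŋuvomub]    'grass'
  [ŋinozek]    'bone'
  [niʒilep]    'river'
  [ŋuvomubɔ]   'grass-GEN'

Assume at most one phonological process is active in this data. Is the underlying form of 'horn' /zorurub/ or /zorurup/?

/zorurup/

In [zorurup] and [zorurubɔ] the final segment of 'horn' alternates: [p] ~ [b].
The stem 'grass' ([ŋuvomub], [ŋuvomubɔ]) shows [b] unchanged in both environments, so [b] cannot be basic with [p] derived in isolation.
So /p/ is underlying, and a rule of intervocalic voicing — voiceless stops become voiced between vowels — gives [b].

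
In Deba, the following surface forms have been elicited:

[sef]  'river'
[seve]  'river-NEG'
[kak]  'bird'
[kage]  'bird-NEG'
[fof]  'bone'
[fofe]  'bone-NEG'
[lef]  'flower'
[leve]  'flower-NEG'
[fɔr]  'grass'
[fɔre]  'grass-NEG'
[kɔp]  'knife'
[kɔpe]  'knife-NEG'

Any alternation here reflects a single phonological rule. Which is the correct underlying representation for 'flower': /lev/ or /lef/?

/lev/

In [lef] and [leve] the final segment of 'flower' alternates: [f] ~ [v].
But 'bone' keeps [f] in both environments ([fof], [fofe]), so there is no rule changing /f/ to [v] before the NEG suffix.
Therefore /v/ is basic and [f] is derived by word-final obstruent devoicing (voiced obstruents become voiceless word-finally).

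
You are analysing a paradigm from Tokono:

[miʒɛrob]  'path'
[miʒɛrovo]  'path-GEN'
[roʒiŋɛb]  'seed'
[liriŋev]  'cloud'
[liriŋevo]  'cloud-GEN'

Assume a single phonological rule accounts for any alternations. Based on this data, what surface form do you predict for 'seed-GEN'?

The root 'path' surfaces as [miʒɛrob] and [miʒɛrovo], with a stem-final [b] ~ [v] alternation.
But 'cloud' keeps [v] in both environments ([liriŋev], [liriŋevo]), so there is no rule changing /v/ to [b] in isolation.
Therefore /b/ is basic and [v] is derived by intervocalic spirantization (voiced stops become fricatives between vowels).
The one attested form of 'seed', [roʒiŋɛb], shows underlying /roʒiŋɛb/. Applying the same rule between vowels gives [roʒiŋɛvo].

[roʒiŋɛvo]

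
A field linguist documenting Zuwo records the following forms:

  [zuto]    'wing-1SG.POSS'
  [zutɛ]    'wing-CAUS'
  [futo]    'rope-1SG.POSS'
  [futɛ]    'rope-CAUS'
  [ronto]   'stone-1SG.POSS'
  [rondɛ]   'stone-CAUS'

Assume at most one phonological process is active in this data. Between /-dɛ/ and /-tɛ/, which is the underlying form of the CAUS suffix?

The CAUS suffix surfaces as [-dɛ] and [-tɛ], depending on the final segment of the stem.
By contrast the 1SG.POSS suffix keeps its initial [t] throughout — that segment must be underlying.
The CAUS suffix is therefore /-dɛ/ underlyingly, with post-vocalic devoicing: voiced stops become voiceless after a vowel.

/-dɛ/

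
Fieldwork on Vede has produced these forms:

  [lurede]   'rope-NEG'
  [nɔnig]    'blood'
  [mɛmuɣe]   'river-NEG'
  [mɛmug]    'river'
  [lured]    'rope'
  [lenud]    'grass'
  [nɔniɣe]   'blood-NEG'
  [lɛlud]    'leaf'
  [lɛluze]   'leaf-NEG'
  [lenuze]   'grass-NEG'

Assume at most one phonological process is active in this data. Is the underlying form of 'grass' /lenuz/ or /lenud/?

/lenuz/

The stem for 'grass' ends in [d] in [lenud] but [z] in [lenuze].
The stem 'rope' ([lured], [lurede]) shows [d] unchanged in both environments, so [d] cannot be basic with [z] derived before the NEG suffix.
Therefore /z/ is basic and [d] is derived by word-final hardening (voiced fricatives become stops word-finally).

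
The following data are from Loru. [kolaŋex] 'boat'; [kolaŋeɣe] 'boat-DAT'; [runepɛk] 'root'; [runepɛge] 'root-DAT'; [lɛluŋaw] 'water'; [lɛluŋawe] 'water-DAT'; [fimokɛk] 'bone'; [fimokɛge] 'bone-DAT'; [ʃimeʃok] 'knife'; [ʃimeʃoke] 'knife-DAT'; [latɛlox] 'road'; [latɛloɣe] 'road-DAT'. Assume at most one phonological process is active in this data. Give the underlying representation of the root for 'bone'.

The stem for 'bone' ends in [k] in [fimokɛk] but [g] in [fimokɛge].
If /k/ were underlying and a rule turned it into [g] before the DAT suffix, 'knife' would also alternate; but it has [k] in both [ʃimeʃok] and [ʃimeʃoke].
Therefore /g/ is basic and [k] is derived by word-final obstruent devoicing (voiced obstruents become voiceless word-finally).

/fimokɛg/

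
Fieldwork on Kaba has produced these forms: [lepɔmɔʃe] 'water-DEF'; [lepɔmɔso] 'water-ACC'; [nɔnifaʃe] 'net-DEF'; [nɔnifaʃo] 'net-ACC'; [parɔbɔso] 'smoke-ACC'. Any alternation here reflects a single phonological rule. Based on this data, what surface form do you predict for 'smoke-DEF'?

[parɔbɔʃe]

The stem for 'water' ends in [ʃ] in [lepɔmɔʃe] but [s] in [lepɔmɔso].
But 'net' keeps [ʃ] in both environments ([nɔnifaʃe], [nɔnifaʃo]), so there is no rule changing /ʃ/ to [s] before the ACC suffix.
Therefore /s/ is basic and [ʃ] is derived by palatalization before a front vowel (/s/ becomes palato-alveolar [ʃ] before a front vowel).
From [parɔbɔso] the stem 'smoke' is /parɔbɔs/; before a front vowel this yields [parɔbɔʃe].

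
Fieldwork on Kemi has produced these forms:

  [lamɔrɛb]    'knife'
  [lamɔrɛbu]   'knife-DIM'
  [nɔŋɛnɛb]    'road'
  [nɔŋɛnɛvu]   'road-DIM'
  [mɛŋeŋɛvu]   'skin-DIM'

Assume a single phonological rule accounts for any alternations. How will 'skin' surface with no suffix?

The stem for 'road' ends in [b] in [nɔŋɛnɛb] but [v] in [nɔŋɛnɛvu].
But 'knife' keeps [b] in both environments ([lamɔrɛb], [lamɔrɛbu]), so there is no rule changing /b/ to [v] before the DIM suffix.
The underlying segment must be /v/; voiced fricatives become stops word-finally, yielding [b] there.
From [mɛŋeŋɛvu] the stem 'skin' is /mɛŋeŋɛv/; word-finally this yields [mɛŋeŋɛb].

[mɛŋeŋɛb]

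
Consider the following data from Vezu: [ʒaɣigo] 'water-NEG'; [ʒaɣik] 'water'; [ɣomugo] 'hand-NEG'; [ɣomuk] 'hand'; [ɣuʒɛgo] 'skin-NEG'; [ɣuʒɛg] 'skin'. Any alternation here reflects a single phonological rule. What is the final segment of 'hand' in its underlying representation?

The stem for 'hand' ends in [g] in [ɣomugo] but [k] in [ɣomuk].
The stem 'skin' ([ɣuʒɛgo], [ɣuʒɛg]) shows [g] unchanged in both environments, so [g] cannot be basic with [k] derived in isolation.
The alternation reflects intervocalic voicing: voiceless stops become voiced between vowels. /k/ is underlying.

/k/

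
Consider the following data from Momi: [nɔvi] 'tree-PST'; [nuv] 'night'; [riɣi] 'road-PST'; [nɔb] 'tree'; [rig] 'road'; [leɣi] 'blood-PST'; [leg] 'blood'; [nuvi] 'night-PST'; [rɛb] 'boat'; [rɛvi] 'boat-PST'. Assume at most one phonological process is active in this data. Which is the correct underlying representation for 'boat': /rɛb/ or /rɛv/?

/rɛb/

The stem for 'boat' ends in [v] in [rɛvi] but [b] in [rɛb].
But 'night' keeps [v] in both environments ([nuvi], [nuv]), so there is no rule changing /v/ to [b] in isolation.
The underlying segment must be /b/; voiced stops become fricatives between vowels, yielding [v] there.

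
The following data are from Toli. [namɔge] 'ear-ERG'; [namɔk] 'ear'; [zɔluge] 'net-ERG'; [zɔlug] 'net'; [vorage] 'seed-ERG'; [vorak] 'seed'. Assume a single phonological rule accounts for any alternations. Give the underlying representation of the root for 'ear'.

/namɔk/

The root 'ear' surfaces as [namɔge] and [namɔk], with a stem-final [g] ~ [k] alternation.
Compare 'net', with invariant [g] in [zɔluge] and [zɔlug]: an analysis with underlying /g/ and a rule producing [k] in isolation would wrongly predict alternation here too.
The alternation reflects intervocalic voicing: voiceless stops become voiced between vowels. /k/ is underlying.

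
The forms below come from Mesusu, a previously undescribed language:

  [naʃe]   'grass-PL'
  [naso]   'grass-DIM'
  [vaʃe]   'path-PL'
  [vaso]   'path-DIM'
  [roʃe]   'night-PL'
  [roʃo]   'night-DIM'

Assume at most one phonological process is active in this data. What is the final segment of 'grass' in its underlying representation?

In [naʃe] and [naso] the final segment of 'grass' alternates: [ʃ] ~ [s].
But 'night' keeps [ʃ] in both environments ([roʃe], [roʃo]), so there is no rule changing /ʃ/ to [s] before the DIM suffix.
So /s/ is underlying, and a rule of palatalization before a front vowel — /s/ becomes palato-alveolar [ʃ] before a front vowel — gives [ʃ].

/s/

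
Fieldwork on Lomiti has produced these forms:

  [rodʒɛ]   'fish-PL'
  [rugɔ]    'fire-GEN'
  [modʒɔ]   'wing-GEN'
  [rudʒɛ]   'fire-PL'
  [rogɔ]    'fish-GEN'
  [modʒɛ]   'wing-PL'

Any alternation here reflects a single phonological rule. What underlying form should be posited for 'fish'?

In [rodʒɛ] and [rogɔ] the final segment of 'fish' alternates: [dʒ] ~ [g].
But 'wing' keeps [dʒ] in both environments ([modʒɛ], [modʒɔ]), so there is no rule changing /dʒ/ to [g] before the GEN suffix.
The underlying segment must be /g/; /g/ becomes palato-alveolar [dʒ] before a front vowel, yielding [dʒ] there.
So 'fish' = /rog/.

/rog/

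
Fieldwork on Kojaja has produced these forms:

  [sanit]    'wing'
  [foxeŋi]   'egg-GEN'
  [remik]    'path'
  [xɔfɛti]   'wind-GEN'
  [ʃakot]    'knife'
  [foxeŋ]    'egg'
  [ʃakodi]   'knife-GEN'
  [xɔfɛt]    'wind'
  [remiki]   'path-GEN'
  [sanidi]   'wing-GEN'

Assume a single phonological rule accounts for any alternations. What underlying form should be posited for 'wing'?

/sanid/

The root 'wing' surfaces as [sanidi] and [sanit], with a stem-final [d] ~ [t] alternation.
Compare 'wind', with invariant [t] in [xɔfɛti] and [xɔfɛt]: an analysis with underlying /t/ and a rule producing [d] before the GEN suffix would wrongly predict alternation here too.
So /d/ is underlying, and a rule of word-final obstruent devoicing — voiced obstruents become voiceless word-finally — gives [t].
The underlying form of 'wing' is therefore /sanid/.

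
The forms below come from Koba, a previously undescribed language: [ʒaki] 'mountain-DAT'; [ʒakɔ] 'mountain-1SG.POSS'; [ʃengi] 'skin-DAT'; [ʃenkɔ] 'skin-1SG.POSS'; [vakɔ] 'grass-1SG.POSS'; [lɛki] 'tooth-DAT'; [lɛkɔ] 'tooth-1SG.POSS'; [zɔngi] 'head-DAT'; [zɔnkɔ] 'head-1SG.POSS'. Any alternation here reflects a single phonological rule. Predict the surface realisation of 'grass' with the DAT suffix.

The DAT suffix surfaces as [-gi] and [-ki], depending on the final segment of the stem.
The 1SG.POSS suffix, which begins with [k], is invariant after every stem; so [k] is not altered by any rule here.
The DAT suffix is therefore /-gi/ underlyingly, with post-vocalic devoicing: voiced stops become voiceless after a vowel.
After 'grass', which ends in a vowel, the suffix surfaces as [-ki], giving [vaki].

[vaki]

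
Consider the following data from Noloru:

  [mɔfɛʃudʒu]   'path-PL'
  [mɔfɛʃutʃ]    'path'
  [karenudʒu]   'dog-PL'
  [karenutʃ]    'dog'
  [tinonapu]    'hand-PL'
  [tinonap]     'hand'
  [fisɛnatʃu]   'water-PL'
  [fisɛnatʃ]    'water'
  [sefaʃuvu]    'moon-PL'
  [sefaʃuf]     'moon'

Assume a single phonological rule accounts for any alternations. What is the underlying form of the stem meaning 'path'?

/mɔfɛʃudʒ/

In [mɔfɛʃudʒu] and [mɔfɛʃutʃ] the final segment of 'path' alternates: [dʒ] ~ [tʃ].
Compare 'water', with invariant [tʃ] in [fisɛnatʃu] and [fisɛnatʃ]: an analysis with underlying /tʃ/ and a rule producing [dʒ] before the PL suffix would wrongly predict alternation here too.
Therefore /dʒ/ is basic and [tʃ] is derived by word-final obstruent devoicing (voiced obstruents become voiceless word-finally).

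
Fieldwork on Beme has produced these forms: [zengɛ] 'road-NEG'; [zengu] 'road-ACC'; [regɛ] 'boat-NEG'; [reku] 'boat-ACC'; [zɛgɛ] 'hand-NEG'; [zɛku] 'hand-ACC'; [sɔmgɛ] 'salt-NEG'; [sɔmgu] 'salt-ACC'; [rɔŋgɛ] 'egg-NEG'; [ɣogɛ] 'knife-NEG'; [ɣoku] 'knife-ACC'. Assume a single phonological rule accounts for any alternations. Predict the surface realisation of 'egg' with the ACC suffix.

The ACC morpheme has two allomorphs, [-gu] and [-ku].
By contrast the NEG suffix keeps its initial [g] throughout — that segment must be underlying.
So the underlying form is /-ku/, and voiceless stops become voiced after a nasal.
After 'egg', which ends in a nasal, the suffix surfaces as [-gu], giving [rɔŋgu].

[rɔŋgu]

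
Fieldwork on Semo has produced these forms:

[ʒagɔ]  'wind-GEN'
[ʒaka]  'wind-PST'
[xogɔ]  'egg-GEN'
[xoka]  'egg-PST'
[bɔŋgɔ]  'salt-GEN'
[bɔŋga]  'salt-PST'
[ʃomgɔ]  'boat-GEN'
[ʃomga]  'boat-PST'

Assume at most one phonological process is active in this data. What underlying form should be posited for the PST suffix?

/-ka/

The PST morpheme has two allomorphs, [-ga] and [-ka].
The GEN suffix, which begins with [g], is invariant after every stem; so [g] is not altered by any rule here.
The PST suffix is therefore /-ka/ underlyingly, with post-nasal voicing: voiceless stops become voiced after a nasal.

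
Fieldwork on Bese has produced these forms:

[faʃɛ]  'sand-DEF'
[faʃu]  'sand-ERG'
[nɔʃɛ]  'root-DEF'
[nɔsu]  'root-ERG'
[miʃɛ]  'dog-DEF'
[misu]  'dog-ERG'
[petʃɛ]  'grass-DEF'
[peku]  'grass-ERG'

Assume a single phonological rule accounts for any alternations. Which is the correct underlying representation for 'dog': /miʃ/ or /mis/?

/mis/

The stem for 'dog' ends in [ʃ] in [miʃɛ] but [s] in [misu].
But 'sand' keeps [ʃ] in both environments ([faʃɛ], [faʃu]), so there is no rule changing /ʃ/ to [s] before the ERG suffix.
Therefore /s/ is basic and [ʃ] is derived by palatalization before a front vowel (/k/ and /s/ become palato-alveolar [tʃ] and [ʃ] before a front vowel).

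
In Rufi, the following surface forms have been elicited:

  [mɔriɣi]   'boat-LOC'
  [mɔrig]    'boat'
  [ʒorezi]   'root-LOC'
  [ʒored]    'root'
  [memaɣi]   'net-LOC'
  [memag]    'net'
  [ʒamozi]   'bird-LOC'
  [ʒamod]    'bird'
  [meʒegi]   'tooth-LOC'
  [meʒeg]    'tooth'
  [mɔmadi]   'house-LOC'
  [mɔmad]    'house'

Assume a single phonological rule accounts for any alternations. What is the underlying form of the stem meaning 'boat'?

The stem for 'boat' ends in [ɣ] in [mɔriɣi] but [g] in [mɔrig].
But 'tooth' keeps [g] in both environments ([meʒegi], [meʒeg]), so there is no rule changing /g/ to [ɣ] before the LOC suffix.
Therefore /ɣ/ is basic and [g] is derived by word-final hardening (voiced fricatives become stops word-finally).

/mɔriɣ/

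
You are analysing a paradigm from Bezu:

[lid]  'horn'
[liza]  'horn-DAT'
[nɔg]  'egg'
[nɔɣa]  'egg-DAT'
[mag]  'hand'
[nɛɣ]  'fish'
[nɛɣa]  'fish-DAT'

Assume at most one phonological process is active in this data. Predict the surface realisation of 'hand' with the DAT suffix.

'egg' shows [g] ~ [ɣ] at the end of the stem ([nɔg] vs [nɔɣa]).
But 'fish' keeps [ɣ] in both environments ([nɛɣ], [nɛɣa]), so there is no rule changing /ɣ/ to [g] in isolation.
Therefore /g/ is basic and [ɣ] is derived by intervocalic spirantization (voiced stops become fricatives between vowels).
The one attested form of 'hand', [mag], shows underlying /mag/. Applying the same rule between vowels gives [maɣa].

[maɣa]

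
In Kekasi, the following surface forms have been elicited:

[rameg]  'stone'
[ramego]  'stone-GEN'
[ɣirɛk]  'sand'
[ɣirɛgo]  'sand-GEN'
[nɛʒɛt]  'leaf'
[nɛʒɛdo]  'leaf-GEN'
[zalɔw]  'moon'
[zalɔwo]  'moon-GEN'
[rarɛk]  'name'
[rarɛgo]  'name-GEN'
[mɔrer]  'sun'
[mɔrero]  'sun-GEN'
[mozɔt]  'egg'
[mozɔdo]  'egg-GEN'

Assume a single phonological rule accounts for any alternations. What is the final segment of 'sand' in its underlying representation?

/k/

'sand' shows [k] ~ [g] at the end of the stem ([ɣirɛk] vs [ɣirɛgo]).
The stem 'stone' ([rameg], [ramego]) shows [g] unchanged in both environments, so [g] cannot be basic with [k] derived in isolation.
Therefore /k/ is basic and [g] is derived by intervocalic voicing (voiceless stops become voiced between vowels).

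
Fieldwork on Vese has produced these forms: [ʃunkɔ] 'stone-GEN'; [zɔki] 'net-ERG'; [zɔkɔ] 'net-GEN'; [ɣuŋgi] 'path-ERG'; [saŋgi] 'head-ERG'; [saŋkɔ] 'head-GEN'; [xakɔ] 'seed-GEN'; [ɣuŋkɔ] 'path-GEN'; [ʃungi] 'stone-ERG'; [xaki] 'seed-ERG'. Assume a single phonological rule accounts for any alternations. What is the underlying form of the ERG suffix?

The ERG suffix surfaces as [-gi] and [-ki], depending on the final segment of the stem.
By contrast the GEN suffix keeps its initial [k] throughout — that segment must be underlying.
So the underlying form is /-gi/, and voiced stops become voiceless after a vowel.

/-gi/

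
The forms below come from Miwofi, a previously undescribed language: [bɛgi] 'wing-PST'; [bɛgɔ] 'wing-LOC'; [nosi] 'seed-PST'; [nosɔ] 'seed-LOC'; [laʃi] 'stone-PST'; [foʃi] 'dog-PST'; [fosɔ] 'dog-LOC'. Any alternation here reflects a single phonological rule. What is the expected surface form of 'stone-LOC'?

The root 'dog' surfaces as [foʃi] and [fosɔ], with a stem-final [ʃ] ~ [s] alternation.
But 'seed' keeps [s] in both environments ([nosi], [nosɔ]), so there is no rule changing /s/ to [ʃ] before the PST suffix.
The alternation reflects depalatalization: palato-alveolar /ʃ/ becomes [s] when no front vowel follows. /ʃ/ is underlying.
From [laʃi] the stem 'stone' is /laʃ/; when no front vowel follows this yields [lasɔ].

[lasɔ]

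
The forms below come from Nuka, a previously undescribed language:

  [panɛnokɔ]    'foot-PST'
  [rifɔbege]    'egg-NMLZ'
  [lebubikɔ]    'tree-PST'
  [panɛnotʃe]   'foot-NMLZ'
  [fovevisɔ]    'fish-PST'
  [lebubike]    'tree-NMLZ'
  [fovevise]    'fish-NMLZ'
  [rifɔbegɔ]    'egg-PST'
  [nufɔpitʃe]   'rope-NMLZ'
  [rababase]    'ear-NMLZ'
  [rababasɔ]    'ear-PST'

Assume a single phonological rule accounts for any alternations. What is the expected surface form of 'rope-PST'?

The stem for 'foot' ends in [tʃ] in [panɛnotʃe] but [k] in [panɛnokɔ].
Compare 'tree', with invariant [k] in [lebubike] and [lebubikɔ]: an analysis with underlying /k/ and a rule producing [tʃ] before the NMLZ suffix would wrongly predict alternation here too.
The alternation reflects depalatalization: palato-alveolar /tʃ/ becomes [k] when no front vowel follows. /tʃ/ is underlying.
The one attested form of 'rope', [nufɔpitʃe], shows underlying /nufɔpitʃ/. Applying the same rule when no front vowel follows gives [nufɔpikɔ].

[nufɔpikɔ]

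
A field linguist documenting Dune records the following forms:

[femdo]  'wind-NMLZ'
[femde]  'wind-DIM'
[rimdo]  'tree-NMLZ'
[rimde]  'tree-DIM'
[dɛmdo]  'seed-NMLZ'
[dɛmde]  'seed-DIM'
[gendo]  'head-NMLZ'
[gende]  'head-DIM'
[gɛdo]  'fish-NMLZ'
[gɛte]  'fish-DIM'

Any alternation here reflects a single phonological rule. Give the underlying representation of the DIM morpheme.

/-te/

The DIM morpheme has two allomorphs, [-de] and [-te].
The NMLZ suffix, which begins with [d], is invariant after every stem; so [d] is not altered by any rule here.
So the underlying form is /-te/, and voiceless stops become voiced after a nasal.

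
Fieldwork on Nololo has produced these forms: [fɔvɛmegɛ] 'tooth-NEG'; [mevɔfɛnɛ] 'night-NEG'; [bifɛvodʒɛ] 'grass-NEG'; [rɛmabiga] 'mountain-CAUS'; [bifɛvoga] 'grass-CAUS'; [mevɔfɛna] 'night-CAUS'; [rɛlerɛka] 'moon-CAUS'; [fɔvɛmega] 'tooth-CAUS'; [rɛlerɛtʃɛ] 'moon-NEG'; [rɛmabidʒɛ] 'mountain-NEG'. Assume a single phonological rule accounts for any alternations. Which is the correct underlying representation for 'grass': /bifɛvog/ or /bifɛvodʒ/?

In [bifɛvoga] and [bifɛvodʒɛ] the final segment of 'grass' alternates: [g] ~ [dʒ].
But 'tooth' keeps [g] in both environments ([fɔvɛmega], [fɔvɛmegɛ]), so there is no rule changing /g/ to [dʒ] before the NEG suffix.
The underlying segment must be /dʒ/; palato-alveolar /tʃ/ and /dʒ/ become [k] and [g] when no front vowel follows, yielding [g] there.

/bifɛvodʒ/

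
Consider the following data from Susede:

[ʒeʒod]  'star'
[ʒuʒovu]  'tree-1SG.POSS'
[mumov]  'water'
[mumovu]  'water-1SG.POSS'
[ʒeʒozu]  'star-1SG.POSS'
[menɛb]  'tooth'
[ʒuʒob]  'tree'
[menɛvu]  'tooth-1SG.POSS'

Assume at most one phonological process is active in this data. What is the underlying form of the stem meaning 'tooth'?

'tooth' shows [b] ~ [v] at the end of the stem ([menɛb] vs [menɛvu]).
The stem 'water' ([mumov], [mumovu]) shows [v] unchanged in both environments, so [v] cannot be basic with [b] derived in isolation.
Therefore /b/ is basic and [v] is derived by intervocalic spirantization (voiced stops become fricatives between vowels).

/menɛb/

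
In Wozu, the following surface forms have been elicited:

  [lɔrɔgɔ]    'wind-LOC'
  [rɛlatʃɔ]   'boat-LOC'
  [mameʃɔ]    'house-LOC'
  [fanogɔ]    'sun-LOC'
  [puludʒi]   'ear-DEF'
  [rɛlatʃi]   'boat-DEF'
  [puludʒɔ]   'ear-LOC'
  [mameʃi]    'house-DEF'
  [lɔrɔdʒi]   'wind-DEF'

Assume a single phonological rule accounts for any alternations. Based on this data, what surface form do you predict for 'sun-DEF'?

'wind' shows [g] ~ [dʒ] at the end of the stem ([lɔrɔgɔ] vs [lɔrɔdʒi]).
If /dʒ/ were underlying and a rule turned it into [g] before the LOC suffix, 'ear' would also alternate; but it has [dʒ] in both [puludʒɔ] and [puludʒi].
So /g/ is underlying, and a rule of palatalization before a front vowel — /g/ becomes palato-alveolar [dʒ] before a front vowel — gives [dʒ].
The one attested form of 'sun', [fanogɔ], shows underlying /fanog/. Applying the same rule before a front vowel gives [fanodʒi].

[fanodʒi]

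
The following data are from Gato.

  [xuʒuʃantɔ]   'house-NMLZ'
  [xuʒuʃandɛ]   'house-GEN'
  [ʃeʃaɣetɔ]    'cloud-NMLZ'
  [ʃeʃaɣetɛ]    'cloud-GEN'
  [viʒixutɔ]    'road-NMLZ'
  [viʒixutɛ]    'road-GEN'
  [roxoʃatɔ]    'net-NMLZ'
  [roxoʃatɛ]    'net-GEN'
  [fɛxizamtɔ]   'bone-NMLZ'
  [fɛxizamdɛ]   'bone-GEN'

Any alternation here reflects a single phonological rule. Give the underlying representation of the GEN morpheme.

/-dɛ/

The GEN suffix surfaces as [-dɛ] and [-tɛ], depending on the final segment of the stem.
By contrast the NMLZ suffix keeps its initial [t] throughout — that segment must be underlying.
The GEN suffix is therefore /-dɛ/ underlyingly, with post-vocalic devoicing: voiced stops become voiceless after a vowel.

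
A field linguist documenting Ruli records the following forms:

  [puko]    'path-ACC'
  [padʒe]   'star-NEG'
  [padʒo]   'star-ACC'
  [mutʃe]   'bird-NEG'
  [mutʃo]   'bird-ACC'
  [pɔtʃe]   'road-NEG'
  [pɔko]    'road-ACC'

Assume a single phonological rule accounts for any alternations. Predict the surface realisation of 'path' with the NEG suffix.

[putʃe]

The root 'road' surfaces as [pɔtʃe] and [pɔko], with a stem-final [tʃ] ~ [k] alternation.
But 'bird' keeps [tʃ] in both environments ([mutʃe], [mutʃo]), so there is no rule changing /tʃ/ to [k] before the ACC suffix.
Therefore /k/ is basic and [tʃ] is derived by palatalization before a front vowel (/k/ becomes palato-alveolar [tʃ] before a front vowel).
The one attested form of 'path', [puko], shows underlying /puk/. Applying the same rule before a front vowel gives [putʃe].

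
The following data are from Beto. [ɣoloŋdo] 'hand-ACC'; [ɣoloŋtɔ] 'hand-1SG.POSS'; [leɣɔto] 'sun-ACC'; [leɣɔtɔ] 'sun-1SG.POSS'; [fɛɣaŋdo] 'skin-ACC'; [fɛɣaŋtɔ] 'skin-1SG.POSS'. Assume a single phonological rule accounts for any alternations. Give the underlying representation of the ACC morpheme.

/-do/

The ACC suffix surfaces as [-do] and [-to], depending on the final segment of the stem.
By contrast the 1SG.POSS suffix keeps its initial [t] throughout — that segment must be underlying.
The ACC suffix is therefore /-do/ underlyingly, with post-vocalic devoicing: voiced stops become voiceless after a vowel.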